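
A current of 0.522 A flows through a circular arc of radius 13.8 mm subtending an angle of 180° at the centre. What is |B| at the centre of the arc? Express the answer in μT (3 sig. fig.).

B ≈ 11.9 μT

The Biot–Savart field of a circular arc at its centre is B = μ₀Iφ/(4πR), with φ = 3.142 rad.
B = (4π×10⁻⁷ × 0.522 × 3.142) / (4π × 0.0138) = 1.19×10⁻⁵ T.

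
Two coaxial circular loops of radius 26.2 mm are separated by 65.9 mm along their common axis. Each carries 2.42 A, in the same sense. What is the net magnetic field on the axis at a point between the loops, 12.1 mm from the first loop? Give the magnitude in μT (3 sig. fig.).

B ≈ 48.3 μT

Each loop contributes B = μ₀IR²/[2(R²+z²)^(3/2)] on the axis, with z measured from that loop.
Loop 1 (z = 0.0121 m): B₁ = 4.34×10⁻⁵ T. Loop 2 (z = 0.0538 m): B₂ = 4.87×10⁻⁶ T.
The fields add: B = B₁ + B₂ = 4.83×10⁻⁵ T.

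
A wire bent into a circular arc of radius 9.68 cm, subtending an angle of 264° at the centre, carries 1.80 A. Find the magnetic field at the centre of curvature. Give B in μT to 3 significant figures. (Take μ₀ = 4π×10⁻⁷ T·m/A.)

B ≈ 8.57 μT

The Biot–Savart field of a circular arc at its centre is B = μ₀Iφ/(4πR), with φ = 4.608 rad.
B = (4π×10⁻⁷ × 1.80 × 4.608) / (4π × 0.0968) = 8.57×10⁻⁶ T.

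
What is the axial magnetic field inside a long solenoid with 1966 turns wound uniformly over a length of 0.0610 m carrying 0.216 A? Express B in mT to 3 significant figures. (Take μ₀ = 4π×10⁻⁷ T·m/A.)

B ≈ 8.75 mT

Inside a long solenoid, B = μ₀nI with n = 3.223×10⁴ turns/m.
B = 4π×10⁻⁷ × 3.223×10⁴ × 0.216 = 8.75×10⁻³ T.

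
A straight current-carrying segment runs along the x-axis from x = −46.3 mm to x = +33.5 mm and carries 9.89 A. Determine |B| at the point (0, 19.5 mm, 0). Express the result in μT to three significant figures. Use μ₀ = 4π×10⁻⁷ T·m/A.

B ≈ 90.6 μT

For a finite straight segment, B = (μ₀I/4πd)(sinθ₁ + sinθ₂), where θ₁, θ₂ are the angles from the perpendicular to each end.
The perpendicular distance is d = 0.0195 m; the end-offsets along the wire are a = 0.0463 m and b = 0.0335 m.
sinθ₁ = 0.0463/√(0.0463²+0.0195²) = 0.9216; sinθ₂ = 0.0335/√(0.0335²+0.0195²) = 0.8642.
B = (4π×10⁻⁷ × 9.89) / (4π × 0.0195) × (0.9216 + 0.8642) = 9.06×10⁻⁵ T.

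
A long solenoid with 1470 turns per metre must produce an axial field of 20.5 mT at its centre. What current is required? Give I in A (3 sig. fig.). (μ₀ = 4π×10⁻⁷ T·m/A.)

Inside a long solenoid B = μ₀nI with n = 1470 m⁻¹, so I = B/(μ₀n).
I = 2.05×10⁻² / (4π×10⁻⁷ × 1470) = 11.1 A.

I ≈ 11.1 A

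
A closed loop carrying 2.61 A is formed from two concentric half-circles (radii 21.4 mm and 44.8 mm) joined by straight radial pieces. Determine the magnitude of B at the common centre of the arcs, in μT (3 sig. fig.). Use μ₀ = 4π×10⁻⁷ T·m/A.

The radial connectors point toward the centre, so dl × r̂ = 0 and they contribute nothing.
Each semicircle gives μ₀I/(4R): inner arc 3.83×10⁻⁵ T, outer arc 1.83×10⁻⁵ T.
The two arcs carry current in opposite angular senses, so their fields oppose: B = |3.83×10⁻⁵ − 1.83×10⁻⁵| = 2.00×10⁻⁵ T.

B ≈ 20.0 μT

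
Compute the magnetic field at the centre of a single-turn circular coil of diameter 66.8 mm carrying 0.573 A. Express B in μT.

B ≈ 10.8 μT

At the centre of a circular loop the Biot–Savart law gives B = μ₀I/(2R) (so R = 0.0334 m).
B = (4π×10⁻⁷ × 0.573) / (2 × 0.0334) = 1.08×10⁻⁵ T.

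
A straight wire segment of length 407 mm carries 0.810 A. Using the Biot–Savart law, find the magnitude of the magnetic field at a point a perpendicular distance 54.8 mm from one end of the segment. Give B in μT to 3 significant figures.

B ≈ 1.46 μT

For a finite straight segment, B = (μ₀I/4πd)(sinθ₁ + sinθ₂), where θ₁, θ₂ are the angles from the perpendicular to each end.
The perpendicular foot is at one end, so the two end-offsets along the wire are 0 and L = 0.407 m.
sinθ₁ = 0/√(0²+0.0548²) = 0.0000; sinθ₂ = 0.407/√(0.407²+0.0548²) = 0.9911.
B = (4π×10⁻⁷ × 0.810) / (4π × 0.0548) × (0.0000 + 0.9911) = 1.46×10⁻⁶ T.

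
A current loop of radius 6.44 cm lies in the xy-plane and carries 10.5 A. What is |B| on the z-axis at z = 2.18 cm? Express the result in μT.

B ≈ 87.1 μT

On the axis of a circular loop, B = μ₀IR² / [2(R²+z²)^(3/2)].
R² + z² = (0.0644)² + (0.0218)² = 0.004623 m², and (R²+z²)^(3/2) = 3.14×10⁻⁴ m³.
B = (4π×10⁻⁷ × 10.5 × 0.004147) / (2 × 3.14×10⁻⁴) = 8.71×10⁻⁵ T.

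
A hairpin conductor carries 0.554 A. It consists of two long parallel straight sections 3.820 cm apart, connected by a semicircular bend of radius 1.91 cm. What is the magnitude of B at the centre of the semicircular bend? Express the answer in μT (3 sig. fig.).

B ≈ 14.9 μT

The semicircular arc contributes B_arc = μ₀I·π/(4πR) = μ₀I/(4R) = 9.11×10⁻⁶ T.
Each semi-infinite lead is at perpendicular distance R = 0.0191 m from the centre, with the perpendicular foot at its near end, so it contributes μ₀I/(4πR); both point the same way, together 5.80×10⁻⁶ T.
Arc and leads all point the same direction: B = 9.11×10⁻⁶ + 5.80×10⁻⁶ = 1.49×10⁻⁵ T.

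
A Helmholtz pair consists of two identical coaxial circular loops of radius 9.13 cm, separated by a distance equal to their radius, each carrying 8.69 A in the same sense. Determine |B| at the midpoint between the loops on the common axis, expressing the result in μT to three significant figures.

B ≈ 85.6 μT

Each loop contributes B = μ₀IR²/[2(R²+z²)^(3/2)] on the axis, with z measured from that loop.
Loop 1 (z = 0.04565 m): B₁ = 4.28×10⁻⁵ T. Loop 2 (z = 0.04565 m): B₂ = 4.28×10⁻⁵ T.
The fields add: B = B₁ + B₂ = 8.56×10⁻⁵ T.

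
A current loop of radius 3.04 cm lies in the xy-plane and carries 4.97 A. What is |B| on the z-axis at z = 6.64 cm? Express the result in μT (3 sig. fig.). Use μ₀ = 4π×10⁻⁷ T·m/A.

On the axis of a circular loop, B = μ₀IR² / [2(R²+z²)^(3/2)].
R² + z² = (0.0304)² + (0.0664)² = 0.005333 m², and (R²+z²)^(3/2) = 3.89×10⁻⁴ m³.
B = (4π×10⁻⁷ × 4.97 × 0.0009242) / (2 × 3.89×10⁻⁴) = 7.41×10⁻⁶ T.

B ≈ 7.41 μT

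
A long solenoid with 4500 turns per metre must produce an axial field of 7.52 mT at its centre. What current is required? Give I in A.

Inside a long solenoid B = μ₀nI with n = 4500 m⁻¹, so I = B/(μ₀n).
I = 7.52×10⁻³ / (4π×10⁻⁷ × 4500) = 1.33 A.

I ≈ 1.33 A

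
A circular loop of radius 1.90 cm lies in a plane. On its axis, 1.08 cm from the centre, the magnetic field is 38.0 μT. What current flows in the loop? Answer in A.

I ≈ 1.75 A

On the axis of a loop, B = μ₀IR²/[2(R²+z²)^(3/2)], so I = 2B(R²+z²)^(3/2)/(μ₀R²).
R² + z² = 0.000361 + 0.0001166 = 0.0004776 m²; raised to 3/2 gives 1.04×10⁻⁵ m³.
I = 2 × 3.80×10⁻⁵ × 1.04×10⁻⁵ / (1.26×10⁻⁶ × 0.000361) = 1.75 A.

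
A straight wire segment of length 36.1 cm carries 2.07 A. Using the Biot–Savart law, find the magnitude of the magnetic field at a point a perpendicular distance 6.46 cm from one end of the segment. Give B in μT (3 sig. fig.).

B ≈ 3.15 μT

For a finite straight segment, B = (μ₀I/4πd)(sinθ₁ + sinθ₂), where θ₁, θ₂ are the angles from the perpendicular to each end.
The perpendicular foot is at one end, so the two end-offsets along the wire are 0 and L = 0.361 m.
sinθ₁ = 0/√(0²+0.0646²) = 0.0000; sinθ₂ = 0.361/√(0.361²+0.0646²) = 0.9844.
B = (4π×10⁻⁷ × 2.07) / (4π × 0.0646) × (0.0000 + 0.9844) = 3.15×10⁻⁶ T.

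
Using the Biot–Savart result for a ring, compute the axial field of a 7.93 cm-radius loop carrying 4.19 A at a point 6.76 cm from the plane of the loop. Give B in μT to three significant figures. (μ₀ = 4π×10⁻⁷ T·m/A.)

On the axis of a circular loop, B = μ₀IR² / [2(R²+z²)^(3/2)].
R² + z² = (0.0793)² + (0.0676)² = 0.01086 m², and (R²+z²)^(3/2) = 1.13×10⁻³ m³.
B = (4π×10⁻⁷ × 4.19 × 0.006288) / (2 × 1.13×10⁻³) = 1.46×10⁻⁵ T.

B ≈ 14.6 μT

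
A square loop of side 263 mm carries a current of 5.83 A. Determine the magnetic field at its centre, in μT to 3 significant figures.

Each side is a finite straight segment at perpendicular distance d = a/(2 tan(π/4)) = 0.1315 m from the centre, with end-angles ±π/4.
One side contributes B₁ = (μ₀I/4πd)·2 sin(π/4) = 6.27×10⁻⁶ T.
All 4 sides add in the same direction: B = 4 × 6.27×10⁻⁶ = 2.51×10⁻⁵ T.

B ≈ 25.1 μT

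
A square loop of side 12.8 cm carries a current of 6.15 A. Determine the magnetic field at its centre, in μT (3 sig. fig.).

Each side is a finite straight segment at perpendicular distance d = a/(2 tan(π/4)) = 0.064 m from the centre, with end-angles ±π/4.
One side contributes B₁ = (μ₀I/4πd)·2 sin(π/4) = 1.36×10⁻⁵ T.
All 4 sides add in the same direction: B = 4 × 1.36×10⁻⁵ = 5.44×10⁻⁵ T.

B ≈ 54.4 μT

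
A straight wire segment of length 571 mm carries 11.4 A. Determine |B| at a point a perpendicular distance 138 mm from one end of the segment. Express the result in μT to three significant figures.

For a finite straight segment, B = (μ₀I/4πd)(sinθ₁ + sinθ₂), where θ₁, θ₂ are the angles from the perpendicular to each end.
The perpendicular foot is at one end, so the two end-offsets along the wire are 0 and L = 0.571 m.
sinθ₁ = 0/√(0²+0.138²) = 0.0000; sinθ₂ = 0.571/√(0.571²+0.138²) = 0.9720.
B = (4π×10⁻⁷ × 11.4) / (4π × 0.138) × (0.0000 + 0.9720) = 8.03×10⁻⁶ T.

B ≈ 8.03 μT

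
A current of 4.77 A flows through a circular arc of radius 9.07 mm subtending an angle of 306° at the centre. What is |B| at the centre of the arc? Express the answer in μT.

B ≈ 281 μT

The Biot–Savart field of a circular arc at its centre is B = μ₀Iφ/(4πR), with φ = 5.341 rad.
B = (4π×10⁻⁷ × 4.77 × 5.341) / (4π × 0.00907) = 2.81×10⁻⁴ T.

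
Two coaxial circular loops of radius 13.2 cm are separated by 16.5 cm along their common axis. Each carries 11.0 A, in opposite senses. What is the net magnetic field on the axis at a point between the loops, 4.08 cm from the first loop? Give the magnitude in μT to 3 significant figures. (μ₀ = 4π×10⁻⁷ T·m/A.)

Each loop contributes B = μ₀IR²/[2(R²+z²)^(3/2)] on the axis, with z measured from that loop.
Loop 1 (z = 0.0408 m): B₁ = 4.57×10⁻⁵ T. Loop 2 (z = 0.1242 m): B₂ = 2.02×10⁻⁵ T.
The fields oppose: B = |B₁ − B₂| = 2.54×10⁻⁵ T.

B ≈ 25.4 μT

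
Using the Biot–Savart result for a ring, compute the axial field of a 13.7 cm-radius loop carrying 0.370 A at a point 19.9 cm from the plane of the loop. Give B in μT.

On the axis of a circular loop, B = μ₀IR² / [2(R²+z²)^(3/2)].
R² + z² = (0.137)² + (0.199)² = 0.05837 m², and (R²+z²)^(3/2) = 1.41×10⁻² m³.
B = (4π×10⁻⁷ × 0.370 × 0.01877) / (2 × 1.41×10⁻²) = 3.09×10⁻⁷ T.

B ≈ 0.309 μT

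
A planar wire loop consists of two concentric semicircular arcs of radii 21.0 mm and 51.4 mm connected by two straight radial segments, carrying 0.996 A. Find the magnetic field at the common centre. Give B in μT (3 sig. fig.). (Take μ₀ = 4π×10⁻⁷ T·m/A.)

B ≈ 8.81 μT

The radial connectors point toward the centre, so dl × r̂ = 0 and they contribute nothing.
Each semicircle gives μ₀I/(4R): inner arc 1.49×10⁻⁵ T, outer arc 6.09×10⁻⁶ T.
The two arcs carry current in opposite angular senses, so their fields oppose: B = |1.49×10⁻⁵ − 6.09×10⁻⁶| = 8.81×10⁻⁶ T.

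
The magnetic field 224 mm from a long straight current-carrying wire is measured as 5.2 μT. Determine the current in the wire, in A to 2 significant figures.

I ≈ 5.8 A

For a long straight wire B = μ₀I/(2πd), so I = 2πdB/μ₀.
I = 2π × 0.224 × 5.20×10⁻⁶ / (4π×10⁻⁷) = 5.82 A.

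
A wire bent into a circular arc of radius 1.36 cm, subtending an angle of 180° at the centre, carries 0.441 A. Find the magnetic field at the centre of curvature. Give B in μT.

The Biot–Savart field of a circular arc at its centre is B = μ₀Iφ/(4πR), with φ = 3.142 rad.
B = (4π×10⁻⁷ × 0.441 × 3.142) / (4π × 0.0136) = 1.02×10⁻⁵ T.

B ≈ 10.2 μT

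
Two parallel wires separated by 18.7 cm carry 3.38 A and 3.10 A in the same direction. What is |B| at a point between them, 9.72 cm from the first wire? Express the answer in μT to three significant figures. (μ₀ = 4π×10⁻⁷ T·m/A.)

B ≈ 0.0505 μT

Each long wire gives B = μ₀I/(2πd). Distances are d₁ = 0.0972 m and d₂ = 0.0898 m.
B₁ = 6.95×10⁻⁶ T, B₂ = 6.90×10⁻⁶ T.
Between parallel currents the two contributions point in opposite directions, so they subtract. B = |B₁ − B₂| = |6.95×10⁻⁶ − 6.90×10⁻⁶| = 5.05×10⁻⁸ T.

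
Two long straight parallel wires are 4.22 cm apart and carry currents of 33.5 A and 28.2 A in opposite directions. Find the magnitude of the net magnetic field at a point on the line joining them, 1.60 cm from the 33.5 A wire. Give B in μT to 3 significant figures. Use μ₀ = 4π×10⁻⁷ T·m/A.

B ≈ 634 μT

Each long wire gives B = μ₀I/(2πd). Distances are d₁ = 0.016 m and d₂ = 0.0262 m.
B₁ = 4.19×10⁻⁴ T, B₂ = 2.15×10⁻⁴ T.
Between antiparallel currents both contributions point the same way, so they add. B = B₁ + B₂ = 4.19×10⁻⁴ + 2.15×10⁻⁴ = 6.34×10⁻⁴ T.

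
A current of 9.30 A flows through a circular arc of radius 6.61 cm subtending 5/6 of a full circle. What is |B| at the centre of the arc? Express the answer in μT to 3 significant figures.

The Biot–Savart field of a circular arc at its centre is B = μ₀Iφ/(4πR), with φ = 5.236 rad.
B = (4π×10⁻⁷ × 9.30 × 5.236) / (4π × 0.0661) = 7.37×10⁻⁵ T.

B ≈ 73.7 μT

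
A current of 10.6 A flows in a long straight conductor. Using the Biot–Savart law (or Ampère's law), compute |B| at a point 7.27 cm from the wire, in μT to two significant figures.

B ≈ 29 μT

For an infinitely long straight wire, B = μ₀I/(2πd).
B = (4π×10⁻⁷ × 10.6) / (2π × 0.0727) = 2.92×10⁻⁵ T.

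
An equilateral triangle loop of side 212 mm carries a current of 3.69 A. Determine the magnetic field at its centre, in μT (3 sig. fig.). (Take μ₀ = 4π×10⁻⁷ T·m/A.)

B ≈ 31.3 μT

Each side is a finite straight segment at perpendicular distance d = a/(2 tan(π/3)) = 0.0612 m from the centre, with end-angles ±π/3.
One side contributes B₁ = (μ₀I/4πd)·2 sin(π/3) = 1.04×10⁻⁵ T.
All 3 sides add in the same direction: B = 3 × 1.04×10⁻⁵ = 3.13×10⁻⁵ T.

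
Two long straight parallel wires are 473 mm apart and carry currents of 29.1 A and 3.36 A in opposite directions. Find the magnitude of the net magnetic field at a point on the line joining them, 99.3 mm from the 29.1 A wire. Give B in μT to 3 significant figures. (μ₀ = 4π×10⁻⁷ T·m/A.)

B ≈ 60.4 μT

Each long wire gives B = μ₀I/(2πd). Distances are d₁ = 0.0993 m and d₂ = 0.3737 m.
B₁ = 5.86×10⁻⁵ T, B₂ = 1.80×10⁻⁶ T.
Between antiparallel currents both contributions point the same way, so they add. B = B₁ + B₂ = 5.86×10⁻⁵ + 1.80×10⁻⁶ = 6.04×10⁻⁵ T.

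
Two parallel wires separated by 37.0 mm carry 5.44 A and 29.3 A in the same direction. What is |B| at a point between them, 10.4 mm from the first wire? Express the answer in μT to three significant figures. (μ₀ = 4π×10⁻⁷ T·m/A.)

Each long wire gives B = μ₀I/(2πd). Distances are d₁ = 0.0104 m and d₂ = 0.0266 m.
B₁ = 1.05×10⁻⁴ T, B₂ = 2.20×10⁻⁴ T.
Between parallel currents the two contributions point in opposite directions, so they subtract. B = |B₁ − B₂| = |1.05×10⁻⁴ − 2.20×10⁻⁴| = 1.16×10⁻⁴ T.

B ≈ 116 μT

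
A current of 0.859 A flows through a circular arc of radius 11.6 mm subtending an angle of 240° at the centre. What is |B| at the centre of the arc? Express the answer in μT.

B ≈ 31.0 μT

The Biot–Savart field of a circular arc at its centre is B = μ₀Iφ/(4πR), with φ = 4.189 rad.
B = (4π×10⁻⁷ × 0.859 × 4.189) / (4π × 0.0116) = 3.10×10⁻⁵ T.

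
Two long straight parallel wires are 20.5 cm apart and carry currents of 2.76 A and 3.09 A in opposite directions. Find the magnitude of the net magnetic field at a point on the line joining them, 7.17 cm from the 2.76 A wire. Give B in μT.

B ≈ 12.3 μT

Each long wire gives B = μ₀I/(2πd). Distances are d₁ = 0.0717 m and d₂ = 0.1333 m.
B₁ = 7.70×10⁻⁶ T, B₂ = 4.64×10⁻⁶ T.
Between antiparallel currents both contributions point the same way, so they add. B = B₁ + B₂ = 7.70×10⁻⁶ + 4.64×10⁻⁶ = 1.23×10⁻⁵ T.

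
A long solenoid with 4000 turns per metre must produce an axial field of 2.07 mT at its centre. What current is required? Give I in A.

I ≈ 0.412 A

Inside a long solenoid B = μ₀nI with n = 4000 m⁻¹, so I = B/(μ₀n).
I = 2.07×10⁻³ / (4π×10⁻⁷ × 4000) = 0.412 A.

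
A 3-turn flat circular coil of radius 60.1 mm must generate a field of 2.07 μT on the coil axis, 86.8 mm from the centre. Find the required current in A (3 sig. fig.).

For an N-turn coil, B = Nμ₀IR²/[2(R²+z²)^(3/2)] with R = 0.0601 m, z = 0.0868 m, so I = 2B(R²+z²)^(3/2)/(Nμ₀R²) = 2 × 2.07×10⁻⁶ × 1.18×10⁻³ / (3 × 4π×10⁻⁷ × 0.003612) = 0.358 A.

I ≈ 0.358 A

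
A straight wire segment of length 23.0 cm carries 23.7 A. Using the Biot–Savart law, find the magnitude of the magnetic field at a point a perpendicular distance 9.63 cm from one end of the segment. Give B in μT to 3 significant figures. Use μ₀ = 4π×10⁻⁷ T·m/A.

B ≈ 22.7 μT

For a finite straight segment, B = (μ₀I/4πd)(sinθ₁ + sinθ₂), where θ₁, θ₂ are the angles from the perpendicular to each end.
The perpendicular foot is at one end, so the two end-offsets along the wire are 0 and L = 0.23 m.
sinθ₁ = 0/√(0²+0.0963²) = 0.0000; sinθ₂ = 0.23/√(0.23²+0.0963²) = 0.9224.
B = (4π×10⁻⁷ × 23.7) / (4π × 0.0963) × (0.0000 + 0.9224) = 2.27×10⁻⁵ T.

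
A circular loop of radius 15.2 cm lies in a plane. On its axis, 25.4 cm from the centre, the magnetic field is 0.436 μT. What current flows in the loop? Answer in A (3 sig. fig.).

On the axis of a loop, B = μ₀IR²/[2(R²+z²)^(3/2)], so I = 2B(R²+z²)^(3/2)/(μ₀R²).
R² + z² = 0.0231 + 0.06452 = 0.08762 m²; raised to 3/2 gives 2.59×10⁻² m³.
I = 2 × 4.36×10⁻⁷ × 2.59×10⁻² / (1.26×10⁻⁶ × 0.0231) = 0.779 A.

I ≈ 0.779 A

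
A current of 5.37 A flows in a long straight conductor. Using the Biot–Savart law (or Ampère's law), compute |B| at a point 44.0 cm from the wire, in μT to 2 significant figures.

B ≈ 2.4 μT

For an infinitely long straight wire, B = μ₀I/(2πd).
B = (4π×10⁻⁷ × 5.37) / (2π × 0.44) = 2.44×10⁻⁶ T.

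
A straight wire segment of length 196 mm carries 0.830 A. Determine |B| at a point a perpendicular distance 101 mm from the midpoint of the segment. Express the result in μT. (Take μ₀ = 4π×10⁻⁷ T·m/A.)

B ≈ 1.14 μT

For a finite straight segment, B = (μ₀I/4πd)(sinθ₁ + sinθ₂), where θ₁, θ₂ are the angles from the perpendicular to each end.
The perpendicular from the point meets the wire at its midpoint, so each end is L/2 = 0.098 m away along the wire.
sinθ₁ = 0.098/√(0.098²+0.101²) = 0.6964; sinθ₂ = 0.098/√(0.098²+0.101²) = 0.6964.
B = (4π×10⁻⁷ × 0.830) / (4π × 0.101) × (0.6964 + 0.6964) = 1.14×10⁻⁶ T.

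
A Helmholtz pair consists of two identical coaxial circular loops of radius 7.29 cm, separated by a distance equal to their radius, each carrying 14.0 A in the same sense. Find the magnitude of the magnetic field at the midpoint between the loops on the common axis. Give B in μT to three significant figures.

Each loop contributes B = μ₀IR²/[2(R²+z²)^(3/2)] on the axis, with z measured from that loop.
Loop 1 (z = 0.03645 m): B₁ = 8.63×10⁻⁵ T. Loop 2 (z = 0.03645 m): B₂ = 8.63×10⁻⁵ T.
The fields add: B = B₁ + B₂ = 1.73×10⁻⁴ T.

B ≈ 173 μT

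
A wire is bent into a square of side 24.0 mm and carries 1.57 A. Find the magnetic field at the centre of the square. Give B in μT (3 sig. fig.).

Each side is a finite straight segment at perpendicular distance d = a/(2 tan(π/4)) = 0.012 m from the centre, with end-angles ±π/4.
One side contributes B₁ = (μ₀I/4πd)·2 sin(π/4) = 1.85×10⁻⁵ T.
All 4 sides add in the same direction: B = 4 × 1.85×10⁻⁵ = 7.40×10⁻⁵ T.

B ≈ 74.0 μT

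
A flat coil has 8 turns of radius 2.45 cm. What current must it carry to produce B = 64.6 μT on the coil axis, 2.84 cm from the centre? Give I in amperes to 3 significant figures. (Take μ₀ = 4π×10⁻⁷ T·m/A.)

I ≈ 1.13 A

For an N-turn coil, B = Nμ₀IR²/[2(R²+z²)^(3/2)] with R = 0.0245 m, z = 0.0284 m, so I = 2B(R²+z²)^(3/2)/(Nμ₀R²) = 2 × 6.46×10⁻⁵ × 5.28×10⁻⁵ / (8 × 4π×10⁻⁷ × 0.0006003) = 1.13 A.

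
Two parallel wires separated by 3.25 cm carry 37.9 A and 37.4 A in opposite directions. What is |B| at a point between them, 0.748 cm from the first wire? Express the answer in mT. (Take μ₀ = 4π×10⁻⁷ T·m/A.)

B ≈ 1.31 mT

Each long wire gives B = μ₀I/(2πd). Distances are d₁ = 0.00748 m and d₂ = 0.02502 m.
B₁ = 1.01×10⁻³ T, B₂ = 2.99×10⁻⁴ T.
Between antiparallel currents both contributions point the same way, so they add. B = B₁ + B₂ = 1.01×10⁻³ + 2.99×10⁻⁴ = 1.31×10⁻³ T.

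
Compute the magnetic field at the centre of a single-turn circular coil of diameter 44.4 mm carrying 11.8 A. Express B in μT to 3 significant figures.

At the centre of a circular loop the Biot–Savart law gives B = μ₀I/(2R) (so R = 0.0222 m).
B = (4π×10⁻⁷ × 11.8) / (2 × 0.0222) = 3.34×10⁻⁴ T.

B ≈ 334 μT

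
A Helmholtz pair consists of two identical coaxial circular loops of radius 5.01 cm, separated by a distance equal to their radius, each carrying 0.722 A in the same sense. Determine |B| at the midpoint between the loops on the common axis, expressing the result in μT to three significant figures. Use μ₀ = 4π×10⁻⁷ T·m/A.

B ≈ 13.0 μT

Each loop contributes B = μ₀IR²/[2(R²+z²)^(3/2)] on the axis, with z measured from that loop.
Loop 1 (z = 0.02505 m): B₁ = 6.48×10⁻⁶ T. Loop 2 (z = 0.02505 m): B₂ = 6.48×10⁻⁶ T.
The fields add: B = B₁ + B₂ = 1.30×10⁻⁵ T.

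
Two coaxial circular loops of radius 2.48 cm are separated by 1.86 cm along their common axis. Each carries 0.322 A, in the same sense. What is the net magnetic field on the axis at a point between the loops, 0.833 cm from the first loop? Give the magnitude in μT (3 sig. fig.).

Each loop contributes B = μ₀IR²/[2(R²+z²)^(3/2)] on the axis, with z measured from that loop.
Loop 1 (z = 0.00833 m): B₁ = 6.95×10⁻⁶ T. Loop 2 (z = 0.01027 m): B₂ = 6.43×10⁻⁶ T.
The fields add: B = B₁ + B₂ = 1.34×10⁻⁵ T.

B ≈ 13.4 μT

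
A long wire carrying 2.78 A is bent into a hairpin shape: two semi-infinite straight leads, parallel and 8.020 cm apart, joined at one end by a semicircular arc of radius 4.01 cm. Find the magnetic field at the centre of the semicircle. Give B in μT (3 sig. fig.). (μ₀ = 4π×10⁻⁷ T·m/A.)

The semicircular arc contributes B_arc = μ₀I·π/(4πR) = μ₀I/(4R) = 2.18×10⁻⁵ T.
Each semi-infinite lead is at perpendicular distance R = 0.0401 m from the centre, with the perpendicular foot at its near end, so it contributes μ₀I/(4πR); both point the same way, together 1.39×10⁻⁵ T.
Arc and leads all point the same direction: B = 2.18×10⁻⁵ + 1.39×10⁻⁵ = 3.56×10⁻⁵ T.

B ≈ 35.6 μT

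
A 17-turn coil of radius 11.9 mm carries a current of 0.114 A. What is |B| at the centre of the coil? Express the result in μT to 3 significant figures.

For an N-turn flat coil, B = Nμ₀I/(2R) with R = 0.0119 m.
B = 17 × 6.02×10⁻⁶ T = 1.02×10⁻⁴ T.

B ≈ 102 μT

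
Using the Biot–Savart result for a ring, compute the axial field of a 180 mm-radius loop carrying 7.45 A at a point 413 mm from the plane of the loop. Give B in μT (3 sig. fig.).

B ≈ 1.66 μT

On the axis of a circular loop, B = μ₀IR² / [2(R²+z²)^(3/2)].
R² + z² = (0.18)² + (0.413)² = 0.203 m², and (R²+z²)^(3/2) = 9.14×10⁻² m³.
B = (4π×10⁻⁷ × 7.45 × 0.0324) / (2 × 9.14×10⁻²) = 1.66×10⁻⁶ T.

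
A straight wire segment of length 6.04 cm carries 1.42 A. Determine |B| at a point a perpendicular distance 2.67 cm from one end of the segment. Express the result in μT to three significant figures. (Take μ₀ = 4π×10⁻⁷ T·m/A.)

B ≈ 4.86 μT

For a finite straight segment, B = (μ₀I/4πd)(sinθ₁ + sinθ₂), where θ₁, θ₂ are the angles from the perpendicular to each end.
The perpendicular foot is at one end, so the two end-offsets along the wire are 0 and L = 0.0604 m.
sinθ₁ = 0/√(0²+0.0267²) = 0.0000; sinθ₂ = 0.0604/√(0.0604²+0.0267²) = 0.9146.
B = (4π×10⁻⁷ × 1.42) / (4π × 0.0267) × (0.0000 + 0.9146) = 4.86×10⁻⁶ T.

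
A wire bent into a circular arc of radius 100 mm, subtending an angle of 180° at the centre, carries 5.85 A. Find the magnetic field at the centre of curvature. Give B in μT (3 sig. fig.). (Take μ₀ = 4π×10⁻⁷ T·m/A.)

B ≈ 18.4 μT

The Biot–Savart field of a circular arc at its centre is B = μ₀Iφ/(4πR), with φ = 3.142 rad.
B = (4π×10⁻⁷ × 5.85 × 3.142) / (4π × 0.1) = 1.84×10⁻⁵ T.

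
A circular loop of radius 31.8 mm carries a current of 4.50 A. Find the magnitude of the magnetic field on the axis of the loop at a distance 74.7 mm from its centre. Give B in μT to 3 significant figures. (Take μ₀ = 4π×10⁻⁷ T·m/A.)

B ≈ 5.34 μT

On the axis of a circular loop, B = μ₀IR² / [2(R²+z²)^(3/2)].
R² + z² = (0.0318)² + (0.0747)² = 0.006591 m², and (R²+z²)^(3/2) = 5.35×10⁻⁴ m³.
B = (4π×10⁻⁷ × 4.50 × 0.001011) / (2 × 5.35×10⁻⁴) = 5.34×10⁻⁶ T.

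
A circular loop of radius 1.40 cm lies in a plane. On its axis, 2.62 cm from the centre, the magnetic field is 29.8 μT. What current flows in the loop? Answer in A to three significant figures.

I ≈ 6.34 A

On the axis of a loop, B = μ₀IR²/[2(R²+z²)^(3/2)], so I = 2B(R²+z²)^(3/2)/(μ₀R²).
R² + z² = 0.000196 + 0.0006864 = 0.0008824 m²; raised to 3/2 gives 2.62×10⁻⁵ m³.
I = 2 × 2.98×10⁻⁵ × 2.62×10⁻⁵ / (1.26×10⁻⁶ × 0.000196) = 6.34 A.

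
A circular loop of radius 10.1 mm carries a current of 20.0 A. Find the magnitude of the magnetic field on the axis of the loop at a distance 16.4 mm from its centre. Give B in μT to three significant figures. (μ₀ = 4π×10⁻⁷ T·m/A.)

B ≈ 179 μT

On the axis of a circular loop, B = μ₀IR² / [2(R²+z²)^(3/2)].
R² + z² = (0.0101)² + (0.0164)² = 0.000371 m², and (R²+z²)^(3/2) = 7.15×10⁻⁶ m³.
B = (4π×10⁻⁷ × 20.0 × 0.000102) / (2 × 7.15×10⁻⁶) = 1.79×10⁻⁴ T.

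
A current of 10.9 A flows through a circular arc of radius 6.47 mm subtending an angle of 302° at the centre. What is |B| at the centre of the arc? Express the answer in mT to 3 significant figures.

The Biot–Savart field of a circular arc at its centre is B = μ₀Iφ/(4πR), with φ = 5.271 rad.
B = (4π×10⁻⁷ × 10.9 × 5.271) / (4π × 0.00647) = 8.88×10⁻⁴ T.

B ≈ 0.888 mT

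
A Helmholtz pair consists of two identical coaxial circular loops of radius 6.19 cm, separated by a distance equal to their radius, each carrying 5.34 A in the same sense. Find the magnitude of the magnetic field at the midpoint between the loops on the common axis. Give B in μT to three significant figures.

Each loop contributes B = μ₀IR²/[2(R²+z²)^(3/2)] on the axis, with z measured from that loop.
Loop 1 (z = 0.03095 m): B₁ = 3.88×10⁻⁵ T. Loop 2 (z = 0.03095 m): B₂ = 3.88×10⁻⁵ T.
The fields add: B = B₁ + B₂ = 7.76×10⁻⁵ T.

B ≈ 77.6 μT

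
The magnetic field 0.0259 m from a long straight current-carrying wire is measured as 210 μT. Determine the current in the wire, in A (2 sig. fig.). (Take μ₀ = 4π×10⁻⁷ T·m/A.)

I ≈ 27 A

For a long straight wire B = μ₀I/(2πd), so I = 2πdB/μ₀.
I = 2π × 0.0259 × 2.10×10⁻⁴ / (4π×10⁻⁷) = 27.2 A.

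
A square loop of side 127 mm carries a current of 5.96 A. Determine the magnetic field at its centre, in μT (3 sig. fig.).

B ≈ 53.1 μT

Each side is a finite straight segment at perpendicular distance d = a/(2 tan(π/4)) = 0.0635 m from the centre, with end-angles ±π/4.
One side contributes B₁ = (μ₀I/4πd)·2 sin(π/4) = 1.33×10⁻⁵ T.
All 4 sides add in the same direction: B = 4 × 1.33×10⁻⁵ = 5.31×10⁻⁵ T.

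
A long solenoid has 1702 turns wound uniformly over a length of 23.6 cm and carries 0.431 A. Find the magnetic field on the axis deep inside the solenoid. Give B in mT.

Inside a long solenoid, B = μ₀nI with n = 7212 turns/m.
B = 4π×10⁻⁷ × 7212 × 0.431 = 3.91×10⁻³ T.

B ≈ 3.91 mT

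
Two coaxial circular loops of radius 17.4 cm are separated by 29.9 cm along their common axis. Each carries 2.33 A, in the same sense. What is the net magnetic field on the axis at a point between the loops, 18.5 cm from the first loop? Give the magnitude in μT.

Each loop contributes B = μ₀IR²/[2(R²+z²)^(3/2)] on the axis, with z measured from that loop.
Loop 1 (z = 0.185 m): B₁ = 2.71×10⁻⁶ T. Loop 2 (z = 0.114 m): B₂ = 4.92×10⁻⁶ T.
The fields add: B = B₁ + B₂ = 7.63×10⁻⁶ T.

B ≈ 7.63 μT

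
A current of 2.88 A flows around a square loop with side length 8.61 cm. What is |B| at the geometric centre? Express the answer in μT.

Each side is a finite straight segment at perpendicular distance d = a/(2 tan(π/4)) = 0.04305 m from the centre, with end-angles ±π/4.
One side contributes B₁ = (μ₀I/4πd)·2 sin(π/4) = 9.46×10⁻⁶ T.
All 4 sides add in the same direction: B = 4 × 9.46×10⁻⁶ = 3.78×10⁻⁵ T.

B ≈ 37.8 μT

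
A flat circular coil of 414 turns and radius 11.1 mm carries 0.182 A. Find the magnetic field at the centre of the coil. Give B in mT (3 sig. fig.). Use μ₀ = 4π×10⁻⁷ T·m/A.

For an N-turn flat coil, B = Nμ₀I/(2R) with R = 0.0111 m.
B = 414 × 1.03×10⁻⁵ T = 4.27×10⁻³ T.

B ≈ 4.27 mT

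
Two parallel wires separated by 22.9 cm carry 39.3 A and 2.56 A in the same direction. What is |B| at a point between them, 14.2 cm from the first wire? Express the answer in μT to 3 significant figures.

Each long wire gives B = μ₀I/(2πd). Distances are d₁ = 0.142 m and d₂ = 0.087 m.
B₁ = 5.54×10⁻⁵ T, B₂ = 5.89×10⁻⁶ T.
Between parallel currents the two contributions point in opposite directions, so they subtract. B = |B₁ − B₂| = |5.54×10⁻⁵ − 5.89×10⁻⁶| = 4.95×10⁻⁵ T.

B ≈ 49.5 μT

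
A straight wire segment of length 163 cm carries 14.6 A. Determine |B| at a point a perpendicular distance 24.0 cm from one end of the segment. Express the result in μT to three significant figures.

B ≈ 6.02 μT

For a finite straight segment, B = (μ₀I/4πd)(sinθ₁ + sinθ₂), where θ₁, θ₂ are the angles from the perpendicular to each end.
The perpendicular foot is at one end, so the two end-offsets along the wire are 0 and L = 1.63 m.
sinθ₁ = 0/√(0²+0.24²) = 0.0000; sinθ₂ = 1.63/√(1.63²+0.24²) = 0.9893.
B = (4π×10⁻⁷ × 14.6) / (4π × 0.24) × (0.0000 + 0.9893) = 6.02×10⁻⁶ T.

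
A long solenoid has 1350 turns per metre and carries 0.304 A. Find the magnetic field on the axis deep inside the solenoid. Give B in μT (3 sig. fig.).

B ≈ 516 μT

Inside a long solenoid, B = μ₀nI with n = 1350 turns/m.
B = 4π×10⁻⁷ × 1350 × 0.304 = 5.16×10⁻⁴ T.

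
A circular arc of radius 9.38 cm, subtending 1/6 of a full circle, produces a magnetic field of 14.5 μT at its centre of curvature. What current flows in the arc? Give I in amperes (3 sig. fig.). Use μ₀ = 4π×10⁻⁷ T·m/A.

I ≈ 13.0 A

For a circular arc, B = μ₀Iφ/(4πR) with φ in radians; here φ = 1.047 rad.
So I = 4πRB/(μ₀φ) = 4π × 0.0938 × 1.45×10⁻⁵ / (4π×10⁻⁷ × 1.047) = 13.0 A.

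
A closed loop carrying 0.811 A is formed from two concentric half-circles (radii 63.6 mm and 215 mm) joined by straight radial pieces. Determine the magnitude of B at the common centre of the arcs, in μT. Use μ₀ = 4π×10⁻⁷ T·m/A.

The radial connectors point toward the centre, so dl × r̂ = 0 and they contribute nothing.
Each semicircle gives μ₀I/(4R): inner arc 4.01×10⁻⁶ T, outer arc 1.19×10⁻⁶ T.
The two arcs carry current in opposite angular senses, so their fields oppose: B = |4.01×10⁻⁶ − 1.19×10⁻⁶| = 2.82×10⁻⁶ T.

B ≈ 2.82 μT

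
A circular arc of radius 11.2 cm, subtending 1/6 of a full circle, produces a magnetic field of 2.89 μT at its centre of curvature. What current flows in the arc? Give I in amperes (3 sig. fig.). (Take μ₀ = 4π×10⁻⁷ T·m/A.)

For a circular arc, B = μ₀Iφ/(4πR) with φ in radians; here φ = 1.047 rad.
So I = 4πRB/(μ₀φ) = 4π × 0.112 × 2.89×10⁻⁶ / (4π×10⁻⁷ × 1.047) = 3.09 A.

I ≈ 3.09 A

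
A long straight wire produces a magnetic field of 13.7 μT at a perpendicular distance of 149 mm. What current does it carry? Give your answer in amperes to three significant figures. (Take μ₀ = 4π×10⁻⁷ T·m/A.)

For a long straight wire B = μ₀I/(2πd), so I = 2πdB/μ₀.
I = 2π × 0.149 × 1.37×10⁻⁵ / (4π×10⁻⁷) = 10.2 A.

I ≈ 10.2 A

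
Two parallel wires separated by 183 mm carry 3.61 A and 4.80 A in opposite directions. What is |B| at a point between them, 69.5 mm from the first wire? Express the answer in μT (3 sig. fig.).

Each long wire gives B = μ₀I/(2πd). Distances are d₁ = 0.0695 m and d₂ = 0.1135 m.
B₁ = 1.04×10⁻⁵ T, B₂ = 8.46×10⁻⁶ T.
Between antiparallel currents both contributions point the same way, so they add. B = B₁ + B₂ = 1.04×10⁻⁵ + 8.46×10⁻⁶ = 1.88×10⁻⁵ T.

B ≈ 18.8 μT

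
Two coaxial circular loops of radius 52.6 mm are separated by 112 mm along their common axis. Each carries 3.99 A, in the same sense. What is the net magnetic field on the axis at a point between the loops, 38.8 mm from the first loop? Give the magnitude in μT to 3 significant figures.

Each loop contributes B = μ₀IR²/[2(R²+z²)^(3/2)] on the axis, with z measured from that loop.
Loop 1 (z = 0.0388 m): B₁ = 2.48×10⁻⁵ T. Loop 2 (z = 0.0732 m): B₂ = 9.47×10⁻⁶ T.
The fields add: B = B₁ + B₂ = 3.43×10⁻⁵ T.

B ≈ 34.3 μT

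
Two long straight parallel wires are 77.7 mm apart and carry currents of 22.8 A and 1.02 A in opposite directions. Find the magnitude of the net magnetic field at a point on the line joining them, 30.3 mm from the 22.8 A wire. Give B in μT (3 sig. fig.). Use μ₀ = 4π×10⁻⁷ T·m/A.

B ≈ 155 μT

Each long wire gives B = μ₀I/(2πd). Distances are d₁ = 0.0303 m and d₂ = 0.0474 m.
B₁ = 1.50×10⁻⁴ T, B₂ = 4.30×10⁻⁶ T.
Between antiparallel currents both contributions point the same way, so they add. B = B₁ + B₂ = 1.50×10⁻⁴ + 4.30×10⁻⁶ = 1.55×10⁻⁴ T.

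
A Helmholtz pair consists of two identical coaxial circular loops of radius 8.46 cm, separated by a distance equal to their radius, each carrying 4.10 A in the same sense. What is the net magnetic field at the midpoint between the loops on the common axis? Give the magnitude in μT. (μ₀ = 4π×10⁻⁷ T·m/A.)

Each loop contributes B = μ₀IR²/[2(R²+z²)^(3/2)] on the axis, with z measured from that loop.
Loop 1 (z = 0.0423 m): B₁ = 2.18×10⁻⁵ T. Loop 2 (z = 0.0423 m): B₂ = 2.18×10⁻⁵ T.
The fields add: B = B₁ + B₂ = 4.36×10⁻⁵ T.

B ≈ 43.6 μT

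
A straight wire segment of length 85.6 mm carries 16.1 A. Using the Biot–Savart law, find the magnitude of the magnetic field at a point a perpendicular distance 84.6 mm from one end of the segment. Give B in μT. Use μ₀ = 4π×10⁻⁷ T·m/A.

For a finite straight segment, B = (μ₀I/4πd)(sinθ₁ + sinθ₂), where θ₁, θ₂ are the angles from the perpendicular to each end.
The perpendicular foot is at one end, so the two end-offsets along the wire are 0 and L = 0.0856 m.
sinθ₁ = 0/√(0²+0.0846²) = 0.0000; sinθ₂ = 0.0856/√(0.0856²+0.0846²) = 0.7112.
B = (4π×10⁻⁷ × 16.1) / (4π × 0.0846) × (0.0000 + 0.7112) = 1.35×10⁻⁵ T.

B ≈ 13.5 μT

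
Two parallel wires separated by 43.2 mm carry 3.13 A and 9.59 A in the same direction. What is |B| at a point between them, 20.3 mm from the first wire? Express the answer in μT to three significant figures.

B ≈ 52.9 μT

Each long wire gives B = μ₀I/(2πd). Distances are d₁ = 0.0203 m and d₂ = 0.0229 m.
B₁ = 3.08×10⁻⁵ T, B₂ = 8.38×10⁻⁵ T.
Between parallel currents the two contributions point in opposite directions, so they subtract. B = |B₁ − B₂| = |3.08×10⁻⁵ − 8.38×10⁻⁵| = 5.29×10⁻⁵ T.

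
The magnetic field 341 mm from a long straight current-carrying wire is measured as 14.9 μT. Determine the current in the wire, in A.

I ≈ 25.4 A

For a long straight wire B = μ₀I/(2πd), so I = 2πdB/μ₀.
I = 2π × 0.341 × 1.49×10⁻⁵ / (4π×10⁻⁷) = 25.4 A.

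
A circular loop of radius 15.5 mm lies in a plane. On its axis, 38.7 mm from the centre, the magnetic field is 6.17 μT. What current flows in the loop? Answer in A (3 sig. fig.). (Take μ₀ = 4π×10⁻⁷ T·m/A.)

On the axis of a loop, B = μ₀IR²/[2(R²+z²)^(3/2)], so I = 2B(R²+z²)^(3/2)/(μ₀R²).
R² + z² = 0.0002402 + 0.001498 = 0.001738 m²; raised to 3/2 gives 7.25×10⁻⁵ m³.
I = 2 × 6.17×10⁻⁶ × 7.25×10⁻⁵ / (1.26×10⁻⁶ × 0.0002402) = 2.96 A.

I ≈ 2.96 A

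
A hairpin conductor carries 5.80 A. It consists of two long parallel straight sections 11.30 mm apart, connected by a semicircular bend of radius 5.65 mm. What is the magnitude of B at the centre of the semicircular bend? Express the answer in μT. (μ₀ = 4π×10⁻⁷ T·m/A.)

B ≈ 528 μT

The semicircular arc contributes B_arc = μ₀I·π/(4πR) = μ₀I/(4R) = 3.22×10⁻⁴ T.
Each semi-infinite lead is at perpendicular distance R = 0.00565 m from the centre, with the perpendicular foot at its near end, so it contributes μ₀I/(4πR); both point the same way, together 2.05×10⁻⁴ T.
Arc and leads all point the same direction: B = 3.22×10⁻⁴ + 2.05×10⁻⁴ = 5.28×10⁻⁴ T.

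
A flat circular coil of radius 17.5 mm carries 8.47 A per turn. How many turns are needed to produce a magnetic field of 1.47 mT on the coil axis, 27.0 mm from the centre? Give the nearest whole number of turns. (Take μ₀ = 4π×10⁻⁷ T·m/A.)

For an N-turn coil, B = Nμ₀IR²/[2(R²+z²)^(3/2)]. A single turn gives B₁ = 4.89×10⁻⁵ T with R = 0.0175 m, z = 0.027 m.
N = B/B₁ = 1.47×10⁻³ / 4.89×10⁻⁵ = 30.04.

N = 30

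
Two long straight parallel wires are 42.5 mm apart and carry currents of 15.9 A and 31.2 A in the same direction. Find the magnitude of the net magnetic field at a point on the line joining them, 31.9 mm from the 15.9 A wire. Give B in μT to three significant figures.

B ≈ 489 μT

Each long wire gives B = μ₀I/(2πd). Distances are d₁ = 0.0319 m and d₂ = 0.0106 m.
B₁ = 9.97×10⁻⁵ T, B₂ = 5.89×10⁻⁴ T.
Between parallel currents the two contributions point in opposite directions, so they subtract. B = |B₁ − B₂| = |9.97×10⁻⁵ − 5.89×10⁻⁴| = 4.89×10⁻⁴ T.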